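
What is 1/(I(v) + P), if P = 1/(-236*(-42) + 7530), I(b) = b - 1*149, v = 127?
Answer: -17442/383723 ≈ -0.045455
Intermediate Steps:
I(b) = -149 + b (I(b) = b - 149 = -149 + b)
P = 1/17442 (P = 1/(9912 + 7530) = 1/17442 ≈ 5.7333e-5)
1/(I(v) + P) = 1/((-149 + 127) + 1/17442) = 1/(-22 + 1/17442) = 1/(-383723/17442) = -17442/383723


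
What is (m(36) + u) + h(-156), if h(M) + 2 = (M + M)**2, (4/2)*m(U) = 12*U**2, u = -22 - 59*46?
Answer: 102382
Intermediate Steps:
u = -2736 (u = -22 - 2714 = -2736)
m(U) = 6*U**2 (m(U) = (12*U**2)/2 = 6*U**2)
h(M) = -2 + 4*M**2 (h(M) = -2 + (M + M)**2 = -2 + (2*M)**2 = -2 + 4*M**2)
(m(36) + u) + h(-156) = (6*36**2 - 2736) + (-2 + 4*(-156)**2) = (6*1296 - 2736) + (-2 + 4*24336) = (7776 - 2736) + (-2 + 97344) = 5040 + 97342 = 102382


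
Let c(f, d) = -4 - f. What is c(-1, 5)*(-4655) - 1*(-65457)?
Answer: 79422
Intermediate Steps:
c(-1, 5)*(-4655) - 1*(-65457) = (-4 - 1*(-1))*(-4655) - 1*(-65457) = (-4 + 1)*(-4655) + 65457 = -3*(-4655) + 65457 = 13965 + 65457 = 79422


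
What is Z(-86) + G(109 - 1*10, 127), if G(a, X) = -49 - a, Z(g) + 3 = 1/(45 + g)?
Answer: -6192/41 ≈ -151.02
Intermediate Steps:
Z(g) = -3 + 1/(45 + g)
Z(-86) + G(109 - 1*10, 127) = (-134 - 3*(-86))/(45 - 86) + (-49 - (109 - 1*10)) = (-134 + 258)/(-41) + (-49 - (109 - 10)) = -1/41*124 + (-49 - 1*99) = -124/41 + (-49 - 99) = -124/41 - 148 = -6192/41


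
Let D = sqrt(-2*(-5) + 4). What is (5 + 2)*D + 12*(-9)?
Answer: -108 + 7*sqrt(14) ≈ -81.808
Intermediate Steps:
D = sqrt(14) (D = sqrt(10 + 4) = sqrt(14) ≈ 3.7417)
(5 + 2)*D + 12*(-9) = (5 + 2)*sqrt(14) + 12*(-9) = 7*sqrt(14) - 108 = -108 + 7*sqrt(14)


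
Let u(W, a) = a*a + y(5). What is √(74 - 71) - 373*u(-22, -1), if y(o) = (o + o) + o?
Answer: -5968 + √3 ≈ -5966.3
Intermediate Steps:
y(o) = 3*o (y(o) = 2*o + o = 3*o)
u(W, a) = 15 + a² (u(W, a) = a*a + 3*5 = a² + 15 = 15 + a²)
√(74 - 71) - 373*u(-22, -1) = √(74 - 71) - 373*(15 + (-1)²) = √3 - 373*(15 + 1) = √3 - 373*16 = √3 - 5968 = -5968 + √3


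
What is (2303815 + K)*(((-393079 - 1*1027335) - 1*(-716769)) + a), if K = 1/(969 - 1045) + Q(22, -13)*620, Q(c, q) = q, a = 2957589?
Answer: 98315560383194/19 ≈ 5.1745e+12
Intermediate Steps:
K = -612561/76 (K = 1/(969 - 1045) - 13*620 = 1/(-76) - 8060 = -1/76 - 8060 = -612561/76 ≈ -8060.0)
(2303815 + K)*(((-393079 - 1*1027335) - 1*(-716769)) + a) = (2303815 - 612561/76)*(((-393079 - 1*1027335) - 1*(-716769)) + 2957589) = 174477379*(((-393079 - 1027335) + 716769) + 2957589)/76 = 174477379*((-1420414 + 716769) + 2957589)/76 = 174477379*(-703645 + 2957589)/76 = (174477379/76)*2253944 = 98315560383194/19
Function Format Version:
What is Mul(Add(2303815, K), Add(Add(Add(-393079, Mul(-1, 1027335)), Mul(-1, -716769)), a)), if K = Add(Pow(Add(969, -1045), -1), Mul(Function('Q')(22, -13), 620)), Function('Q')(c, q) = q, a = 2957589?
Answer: Rational(98315560383194, 19) ≈ 5.1745e+12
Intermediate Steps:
K = Rational(-612561, 76) (K = Add(Pow(Add(969, -1045), -1), Mul(-13, 620)) = Add(Pow(-76, -1), -8060) = Add(Rational(-1, 76), -8060) = Rational(-612561, 76) ≈ -8060.0)
Mul(Add(2303815, K), Add(Add(Add(-393079, Mul(-1, 1027335)), Mul(-1, -716769)), a)) = Mul(Add(2303815, Rational(-612561, 76)), Add(Add(Add(-393079, Mul(-1, 1027335)), Mul(-1, -716769)), 2957589)) = Mul(Rational(174477379, 76), Add(Add(Add(-393079, -1027335), 716769), 2957589)) = Mul(Rational(174477379, 76), Add(Add(-1420414, 716769), 2957589)) = Mul(Rational(174477379, 76), Add(-703645, 2957589)) = Mul(Rational(174477379, 76), 2253944) = Rational(98315560383194, 19)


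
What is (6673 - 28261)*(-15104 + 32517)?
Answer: -375911844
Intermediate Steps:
(6673 - 28261)*(-15104 + 32517) = -21588*17413 = -375911844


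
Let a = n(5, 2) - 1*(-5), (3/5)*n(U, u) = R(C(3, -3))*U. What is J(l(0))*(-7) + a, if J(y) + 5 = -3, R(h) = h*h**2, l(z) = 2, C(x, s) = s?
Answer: -164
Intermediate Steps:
R(h) = h**3
n(U, u) = -45*U (n(U, u) = 5*((-3)**3*U)/3 = 5*(-27*U)/3 = -45*U)
J(y) = -8 (J(y) = -5 - 3 = -8)
a = -220 (a = -45*5 - 1*(-5) = -225 + 5 = -220)
J(l(0))*(-7) + a = -8*(-7) - 220 = 56 - 220 = -164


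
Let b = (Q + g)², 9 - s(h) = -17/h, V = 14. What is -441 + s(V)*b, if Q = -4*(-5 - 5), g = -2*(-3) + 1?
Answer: 309713/14 ≈ 22122.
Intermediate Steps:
s(h) = 9 + 17/h (s(h) = 9 - (-17)/h = 9 + 17/h)
g = 7 (g = 6 + 1 = 7)
Q = 40 (Q = -4*(-10) = 40)
b = 2209 (b = (40 + 7)² = 47² = 2209)
-441 + s(V)*b = -441 + (9 + 17/14)*2209 = -441 + (143/14)*2209 = -441 + 315887/14 = 309713/14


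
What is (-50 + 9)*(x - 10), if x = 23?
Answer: -533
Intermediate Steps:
(-50 + 9)*(x - 10) = (-50 + 9)*(23 - 10) = -41*13 = -533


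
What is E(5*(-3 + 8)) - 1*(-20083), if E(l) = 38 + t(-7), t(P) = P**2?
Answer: 20170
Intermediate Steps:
E(l) = 87 (E(l) = 38 + (-7)**2 = 38 + 49 = 87)
E(5*(-3 + 8)) - 1*(-20083) = 87 - 1*(-20083) = 87 + 20083 = 20170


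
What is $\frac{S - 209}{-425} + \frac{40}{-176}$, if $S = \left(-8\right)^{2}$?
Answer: $\frac{213}{1870} \approx 0.1139$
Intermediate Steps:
$S = 64$
$\frac{S - 209}{-425} + \frac{40}{-176} = \frac{64 - 209}{-425} + \frac{40}{-176} = \left(-145\right) \left(- \frac{1}{425}\right) + 40 \left(- \frac{1}{176}\right) = \frac{29}{85} - \frac{5}{22} = \frac{213}{1870}$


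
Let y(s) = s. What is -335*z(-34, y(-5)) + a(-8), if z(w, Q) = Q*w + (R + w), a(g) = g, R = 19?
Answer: -51933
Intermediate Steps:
z(w, Q) = 19 + w + Q*w (z(w, Q) = Q*w + (19 + w) = 19 + w + Q*w)
-335*z(-34, y(-5)) + a(-8) = -335*(19 - 34 - 5*(-34)) - 8 = -335*(19 - 34 + 170) - 8 = -335*155 - 8 = -51925 - 8 = -51933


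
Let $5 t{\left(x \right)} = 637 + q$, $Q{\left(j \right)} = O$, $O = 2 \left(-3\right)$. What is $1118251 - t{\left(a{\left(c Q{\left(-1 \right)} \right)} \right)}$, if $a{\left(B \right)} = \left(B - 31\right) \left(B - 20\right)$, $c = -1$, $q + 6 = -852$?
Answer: $\frac{5591476}{5} \approx 1.1183 \cdot 10^{6}$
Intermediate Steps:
$q = -858$ ($q = -6 - 852 = -858$)
$O = -6$
$Q{\left(j \right)} = -6$
$a{\left(B \right)} = \left(-31 + B\right) \left(-20 + B\right)$
$t{\left(x \right)} = - \frac{221}{5}$ ($t{\left(x \right)} = \frac{637 - 858}{5} = \frac{1}{5} \left(-221\right) = - \frac{221}{5}$)
$1118251 - t{\left(a{\left(c Q{\left(-1 \right)} \right)} \right)} = 1118251 - - \frac{221}{5} = 1118251 + \frac{221}{5} = \frac{5591476}{5}$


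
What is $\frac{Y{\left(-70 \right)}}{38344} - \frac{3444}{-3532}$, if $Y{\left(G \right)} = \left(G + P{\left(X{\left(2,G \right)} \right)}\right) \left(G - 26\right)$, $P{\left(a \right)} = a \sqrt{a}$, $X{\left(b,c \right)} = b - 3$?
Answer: $\frac{4868493}{4232219} + \frac{12 i}{4793} \approx 1.1503 + 0.0025037 i$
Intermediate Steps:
$X{\left(b,c \right)} = -3 + b$
$P{\left(a \right)} = a^{\frac{3}{2}}$
$Y{\left(G \right)} = \left(-26 + G\right) \left(G - i\right)$ ($Y{\left(G \right)} = \left(G + \left(-3 + 2\right)^{\frac{3}{2}}\right) \left(G - 26\right) = \left(G + \left(-1\right)^{\frac{3}{2}}\right) \left(-26 + G\right) = \left(G - i\right) \left(-26 + G\right) = \left(-26 + G\right) \left(G - i\right)$)
$\frac{Y{\left(-70 \right)}}{38344} - \frac{3444}{-3532} = \frac{\left(-70\right)^{2} - -1820 + 26 i - i \left(-70\right)}{38344} - \frac{3444}{-3532} = \left(4900 + 1820 + 26 i + 70 i\right) \frac{1}{38344} - - \frac{861}{883} = \left(6720 + 96 i\right) \frac{1}{38344} + \frac{861}{883} = \left(\frac{840}{4793} + \frac{12 i}{4793}\right) + \frac{861}{883} = \frac{4868493}{4232219} + \frac{12 i}{4793}$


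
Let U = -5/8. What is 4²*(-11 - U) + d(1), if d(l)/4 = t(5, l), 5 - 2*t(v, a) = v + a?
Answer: -168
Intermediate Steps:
U = -5/8 (U = -5*⅛ = -5/8 ≈ -0.62500)
t(v, a) = 5/2 - a/2 - v/2 (t(v, a) = 5/2 - (v + a)/2 = 5/2 - (a + v)/2 = 5/2 + (-a/2 - v/2) = 5/2 - a/2 - v/2)
d(l) = -2*l (d(l) = 4*(5/2 - l/2 - ½*5) = 4*(5/2 - l/2 - 5/2) = 4*(-l/2) = -2*l)
4²*(-11 - U) + d(1) = 4²*(-11 - 1*(-5/8)) - 2*1 = 16*(-11 + 5/8) - 2 = 16*(-83/8) - 2 = -166 - 2 = -168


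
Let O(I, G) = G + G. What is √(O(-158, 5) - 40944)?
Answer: I*√40934 ≈ 202.32*I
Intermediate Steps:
O(I, G) = 2*G
√(O(-158, 5) - 40944) = √(2*5 - 40944) = √(10 - 40944) = √(-40934) = I*√40934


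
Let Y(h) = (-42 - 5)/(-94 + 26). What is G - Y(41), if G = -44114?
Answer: -2999799/68 ≈ -44115.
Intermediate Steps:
Y(h) = 47/68 (Y(h) = -47/(-68) = -47*(-1/68) = 47/68)
G - Y(41) = -44114 - 1*47/68 = -44114 - 47/68 = -2999799/68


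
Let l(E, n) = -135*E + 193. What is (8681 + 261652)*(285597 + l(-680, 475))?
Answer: 102075037470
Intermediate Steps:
l(E, n) = 193 - 135*E
(8681 + 261652)*(285597 + l(-680, 475)) = (8681 + 261652)*(285597 + (193 - 135*(-680))) = 270333*(285597 + (193 + 91800)) = 270333*(285597 + 91993) = 270333*377590 = 102075037470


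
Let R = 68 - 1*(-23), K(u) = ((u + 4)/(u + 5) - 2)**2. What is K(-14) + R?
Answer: 7435/81 ≈ 91.790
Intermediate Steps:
K(u) = (-2 + (4 + u)/(5 + u))**2 (K(u) = ((4 + u)/(5 + u) - 2)**2 = (-2 + (4 + u)/(5 + u))**2)
R = 91 (R = 68 + 23 = 91)
K(-14) + R = (6 - 14)**2/(5 - 14)**2 + 91 = (-8)**2/(-9)**2 + 91 = (1/81)*64 + 91 = 64/81 + 91 = 7435/81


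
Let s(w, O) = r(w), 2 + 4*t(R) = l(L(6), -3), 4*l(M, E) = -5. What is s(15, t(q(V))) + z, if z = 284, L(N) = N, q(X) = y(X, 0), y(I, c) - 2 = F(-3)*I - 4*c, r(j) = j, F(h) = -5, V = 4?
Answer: 299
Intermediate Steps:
y(I, c) = 2 - 5*I - 4*c (y(I, c) = 2 + (-5*I - 4*c) = 2 - 5*I - 4*c)
q(X) = 2 - 5*X (q(X) = 2 - 5*X - 4*0 = 2 - 5*X + 0 = 2 - 5*X)
l(M, E) = -5/4 (l(M, E) = (¼)*(-5) = -5/4)
t(R) = -13/16 (t(R) = -½ + (¼)*(-5/4) = -½ - 5/16 = -13/16)
s(w, O) = w
s(15, t(q(V))) + z = 15 + 284 = 299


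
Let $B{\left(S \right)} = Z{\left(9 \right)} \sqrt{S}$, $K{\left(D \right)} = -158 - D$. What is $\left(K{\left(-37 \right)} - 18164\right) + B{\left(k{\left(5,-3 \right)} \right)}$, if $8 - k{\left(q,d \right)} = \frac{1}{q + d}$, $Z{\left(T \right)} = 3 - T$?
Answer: $-18285 - 3 \sqrt{30} \approx -18301.0$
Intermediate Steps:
$k{\left(q,d \right)} = 8 - \frac{1}{d + q}$ ($k{\left(q,d \right)} = 8 - \frac{1}{q + d} = 8 - \frac{1}{d + q}$)
$B{\left(S \right)} = - 6 \sqrt{S}$ ($B{\left(S \right)} = \left(3 - 9\right) \sqrt{S} = - 6 \sqrt{S}$)
$\left(K{\left(-37 \right)} - 18164\right) + B{\left(k{\left(5,-3 \right)} \right)} = \left(\left(-158 - -37\right) - 18164\right) - 6 \sqrt{\frac{-1 + 8 \left(-3\right) + 8 \cdot 5}{-3 + 5}} = \left(\left(-158 + 37\right) - 18164\right) - 6 \sqrt{\frac{-1 - 24 + 40}{2}} = \left(-121 - 18164\right) - 6 \sqrt{\frac{1}{2} \cdot 15} = -18285 - 6 \sqrt{\frac{15}{2}} = -18285 - 6 \frac{\sqrt{30}}{2} = -18285 - 3 \sqrt{30}$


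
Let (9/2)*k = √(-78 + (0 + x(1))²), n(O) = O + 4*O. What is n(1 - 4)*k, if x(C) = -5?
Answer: -10*I*√53/3 ≈ -24.267*I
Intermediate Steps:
n(O) = 5*O
k = 2*I*√53/9 (k = 2*√(-78 + (0 - 5)²)/9 = 2*√(-78 + (-5)²)/9 = 2*√(-78 + 25)/9 = 2*√(-53)/9 = 2*(I*√53)/9 = 2*I*√53/9 ≈ 1.6178*I)
n(1 - 4)*k = (5*(1 - 4))*(2*I*√53/9) = (5*(-3))*(2*I*√53/9) = -10*I*√53/3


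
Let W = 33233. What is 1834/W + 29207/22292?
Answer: 1011519759/740830036 ≈ 1.3654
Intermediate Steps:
1834/W + 29207/22292 = 1834/33233 + 29207/22292 = 1011519759/740830036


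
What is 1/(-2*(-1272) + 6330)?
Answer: 1/8874 ≈ 0.00011269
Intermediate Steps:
1/(-2*(-1272) + 6330) = 1/(2544 + 6330) = 1/8874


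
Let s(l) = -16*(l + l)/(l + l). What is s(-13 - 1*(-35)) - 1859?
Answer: -1875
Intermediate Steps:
s(l) = -16 (s(l) = -16*2*l/(2*l) = -16*2*l*1/(2*l) = -16*1 = -16)
s(-13 - 1*(-35)) - 1859 = -16 - 1859 = -1875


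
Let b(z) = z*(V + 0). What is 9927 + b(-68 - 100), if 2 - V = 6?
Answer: 10599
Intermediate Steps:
V = -4 (V = 2 - 1*6 = 2 - 6 = -4)
b(z) = -4*z (b(z) = z*(-4 + 0) = z*(-4) = -4*z)
9927 + b(-68 - 100) = 9927 - 4*(-68 - 100) = 9927 - 4*(-168) = 9927 + 672 = 10599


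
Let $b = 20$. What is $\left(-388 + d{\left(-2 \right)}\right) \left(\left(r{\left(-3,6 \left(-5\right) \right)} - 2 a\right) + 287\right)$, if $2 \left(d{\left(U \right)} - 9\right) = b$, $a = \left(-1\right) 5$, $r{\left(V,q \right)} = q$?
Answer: $-98523$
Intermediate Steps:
$a = -5$
$d{\left(U \right)} = 19$ ($d{\left(U \right)} = 9 + \frac{1}{2} \cdot 20 = 9 + 10 = 19$)
$\left(-388 + d{\left(-2 \right)}\right) \left(\left(r{\left(-3,6 \left(-5\right) \right)} - 2 a\right) + 287\right) = \left(-388 + 19\right) \left(\left(6 \left(-5\right) - -10\right) + 287\right) = - 369 \left(\left(-30 + 10\right) + 287\right) = - 369 \left(-20 + 287\right) = \left(-369\right) 267 = -98523$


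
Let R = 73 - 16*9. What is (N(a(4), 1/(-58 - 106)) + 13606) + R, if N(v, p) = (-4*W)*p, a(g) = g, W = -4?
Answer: 554931/41 ≈ 13535.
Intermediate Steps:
N(v, p) = 16*p (N(v, p) = (-4*(-4))*p = 16*p)
R = -71 (R = 73 - 144 = -71)
(N(a(4), 1/(-58 - 106)) + 13606) + R = (16/(-58 - 106) + 13606) - 71 = (16/(-164) + 13606) - 71 = (16*(-1/164) + 13606) - 71 = (-4/41 + 13606) - 71 = 557842/41 - 71 = 554931/41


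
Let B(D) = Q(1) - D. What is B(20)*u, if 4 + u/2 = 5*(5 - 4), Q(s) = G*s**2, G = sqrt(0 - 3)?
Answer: -40 + 2*I*sqrt(3) ≈ -40.0 + 3.4641*I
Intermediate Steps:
G = I*sqrt(3) (G = sqrt(-3) = I*sqrt(3) ≈ 1.732*I)
Q(s) = I*sqrt(3)*s**2 (Q(s) = (I*sqrt(3))*s**2 = I*sqrt(3)*s**2)
B(D) = -D + I*sqrt(3) (B(D) = I*sqrt(3)*1**2 - D = I*sqrt(3)*1 - D = I*sqrt(3) - D = -D + I*sqrt(3))
u = 2 (u = -8 + 2*(5*(5 - 4)) = -8 + 2*(5*1) = -8 + 2*5 = -8 + 10 = 2)
B(20)*u = (-1*20 + I*sqrt(3))*2 = (-20 + I*sqrt(3))*2 = -40 + 2*I*sqrt(3)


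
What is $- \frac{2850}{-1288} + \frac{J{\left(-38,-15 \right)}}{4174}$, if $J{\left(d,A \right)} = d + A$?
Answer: $\frac{2956909}{1344028} \approx 2.2$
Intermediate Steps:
$J{\left(d,A \right)} = A + d$
$- \frac{2850}{-1288} + \frac{J{\left(-38,-15 \right)}}{4174} = - \frac{2850}{-1288} + \frac{-15 - 38}{4174} = \left(-2850\right) \left(- \frac{1}{1288}\right) - \frac{53}{4174} = \frac{1425}{644} - \frac{53}{4174} = \frac{2956909}{1344028}$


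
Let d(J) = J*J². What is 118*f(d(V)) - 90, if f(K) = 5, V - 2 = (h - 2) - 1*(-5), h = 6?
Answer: 500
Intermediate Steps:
V = 11 (V = 2 + ((6 - 2) - 1*(-5)) = 2 + (4 + 5) = 2 + 9 = 11)
d(J) = J³
118*f(d(V)) - 90 = 118*5 - 90 = 590 - 90 = 500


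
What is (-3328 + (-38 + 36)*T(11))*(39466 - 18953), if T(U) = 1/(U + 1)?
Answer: -409624097/6 ≈ -6.8271e+7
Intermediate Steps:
T(U) = 1/(1 + U)
(-3328 + (-38 + 36)*T(11))*(39466 - 18953) = (-3328 + (-38 + 36)/(1 + 11))*(39466 - 18953) = (-3328 - 2/12)*20513 = (-3328 - 2*1/12)*20513 = (-3328 - 1/6)*20513 = -19969/6*20513 = -409624097/6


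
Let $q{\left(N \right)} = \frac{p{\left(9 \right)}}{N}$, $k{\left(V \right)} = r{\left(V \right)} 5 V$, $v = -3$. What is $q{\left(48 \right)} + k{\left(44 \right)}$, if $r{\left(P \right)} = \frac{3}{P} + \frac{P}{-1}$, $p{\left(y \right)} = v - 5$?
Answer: $- \frac{57991}{6} \approx -9665.2$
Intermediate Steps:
$p{\left(y \right)} = -8$ ($p{\left(y \right)} = -3 - 5 = -8$)
$r{\left(P \right)} = - P + \frac{3}{P}$ ($r{\left(P \right)} = \frac{3}{P} + P \left(-1\right) = \frac{3}{P} - P = - P + \frac{3}{P}$)
$k{\left(V \right)} = V \left(- 5 V + \frac{15}{V}\right)$ ($k{\left(V \right)} = \left(- V + \frac{3}{V}\right) 5 V = \left(- 5 V + \frac{15}{V}\right) V = V \left(- 5 V + \frac{15}{V}\right)$)
$q{\left(N \right)} = - \frac{8}{N}$
$q{\left(48 \right)} + k{\left(44 \right)} = - \frac{8}{48} + \left(15 - 5 \cdot 44^{2}\right) = \left(-8\right) \frac{1}{48} + \left(15 - 9680\right) = - \frac{1}{6} + \left(15 - 9680\right) = - \frac{1}{6} - 9665 = - \frac{57991}{6}$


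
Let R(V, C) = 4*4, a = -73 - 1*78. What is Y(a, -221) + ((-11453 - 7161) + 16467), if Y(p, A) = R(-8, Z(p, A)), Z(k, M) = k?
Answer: -2131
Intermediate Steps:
a = -151 (a = -73 - 78 = -151)
R(V, C) = 16
Y(p, A) = 16
Y(a, -221) + ((-11453 - 7161) + 16467) = 16 + ((-11453 - 7161) + 16467) = 16 + (-18614 + 16467) = 16 - 2147 = -2131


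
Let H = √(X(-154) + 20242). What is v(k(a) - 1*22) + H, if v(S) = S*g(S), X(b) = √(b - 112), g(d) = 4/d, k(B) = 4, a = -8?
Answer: 4 + √(20242 + I*√266) ≈ 146.27 + 0.057317*I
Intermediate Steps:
X(b) = √(-112 + b)
v(S) = 4 (v(S) = S*(4/S) = 4)
H = √(20242 + I*√266) (H = √(√(-112 - 154) + 20242) = √(√(-266) + 20242) = √(I*√266 + 20242) = √(20242 + I*√266) ≈ 142.27 + 0.0573*I)
v(k(a) - 1*22) + H = 4 + √(20242 + I*√266)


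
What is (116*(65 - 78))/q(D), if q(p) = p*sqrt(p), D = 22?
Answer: -377*sqrt(22)/121 ≈ -14.614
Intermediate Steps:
q(p) = p**(3/2)
(116*(65 - 78))/q(D) = (116*(65 - 78))/(22**(3/2)) = (116*(-13))/((22*sqrt(22))) = -377*sqrt(22)/121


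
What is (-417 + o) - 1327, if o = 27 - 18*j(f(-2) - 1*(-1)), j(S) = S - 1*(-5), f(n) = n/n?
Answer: -1843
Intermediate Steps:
f(n) = 1
j(S) = 5 + S (j(S) = S + 5 = 5 + S)
o = -99 (o = 27 - 18*(5 + (1 - 1*(-1))) = 27 - 18*(5 + (1 + 1)) = 27 - 18*(5 + 2) = 27 - 18*7 = 27 - 126 = -99)
(-417 + o) - 1327 = (-417 - 99) - 1327 = -516 - 1327 = -1843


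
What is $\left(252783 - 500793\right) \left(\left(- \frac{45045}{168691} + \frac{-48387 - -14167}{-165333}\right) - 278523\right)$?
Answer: $\frac{91740798217518779540}{1328104243} \approx 6.9077 \cdot 10^{10}$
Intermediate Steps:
$\left(252783 - 500793\right) \left(\left(- \frac{45045}{168691} + \frac{-48387 - -14167}{-165333}\right) - 278523\right) = - 248010 \left(\left(\left(-45045\right) \frac{1}{168691} + \left(-48387 + 14167\right) \left(- \frac{1}{165333}\right)\right) - 278523\right) = - 248010 \left(\left(- \frac{45045}{168691} - - \frac{34220}{165333}\right) - 278523\right) = - 248010 \left(\left(- \frac{45045}{168691} + \frac{34220}{165333}\right) - 278523\right) = - 248010 \left(- \frac{1674818965}{27890189103} - 278523\right) = \left(-248010\right) \left(- \frac{7768060814353834}{27890189103}\right) = \frac{91740798217518779540}{1328104243}$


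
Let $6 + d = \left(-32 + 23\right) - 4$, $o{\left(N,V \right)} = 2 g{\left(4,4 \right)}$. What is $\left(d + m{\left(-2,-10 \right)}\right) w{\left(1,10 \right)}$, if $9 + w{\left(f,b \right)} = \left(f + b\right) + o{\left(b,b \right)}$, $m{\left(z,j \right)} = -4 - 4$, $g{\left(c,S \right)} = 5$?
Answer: $-324$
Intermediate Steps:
$m{\left(z,j \right)} = -8$ ($m{\left(z,j \right)} = -4 - 4 = -8$)
$o{\left(N,V \right)} = 10$ ($o{\left(N,V \right)} = 2 \cdot 5 = 10$)
$d = -19$ ($d = -6 + \left(\left(-32 + 23\right) - 4\right) = -6 - 13 = -19$)
$w{\left(f,b \right)} = 1 + b + f$ ($w{\left(f,b \right)} = -9 + \left(\left(f + b\right) + 10\right) = -9 + \left(\left(b + f\right) + 10\right) = -9 + \left(10 + b + f\right) = 1 + b + f$)
$\left(d + m{\left(-2,-10 \right)}\right) w{\left(1,10 \right)} = \left(-19 - 8\right) \left(1 + 10 + 1\right) = \left(-27\right) 12 = -324$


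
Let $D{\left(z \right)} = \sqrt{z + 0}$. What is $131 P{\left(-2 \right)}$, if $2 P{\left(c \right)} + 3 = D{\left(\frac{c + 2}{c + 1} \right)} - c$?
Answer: $- \frac{131}{2} \approx -65.5$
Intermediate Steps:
$D{\left(z \right)} = \sqrt{z}$
$P{\left(c \right)} = - \frac{3}{2} + \frac{\sqrt{\frac{2 + c}{1 + c}}}{2} - \frac{c}{2}$ ($P{\left(c \right)} = - \frac{3}{2} + \frac{\sqrt{\frac{c + 2}{c + 1}} - c}{2} = - \frac{3}{2} + \frac{\sqrt{\frac{2 + c}{1 + c}} - c}{2} = - \frac{3}{2} - \left(\frac{c}{2} - \frac{\sqrt{\frac{2 + c}{1 + c}}}{2}\right) = - \frac{3}{2} + \frac{\sqrt{\frac{2 + c}{1 + c}}}{2} - \frac{c}{2}$)
$131 P{\left(-2 \right)} = 131 \left(- \frac{3}{2} + \frac{\sqrt{\frac{2 - 2}{1 - 2}}}{2} - -1\right) = 131 \left(- \frac{3}{2} + \frac{\sqrt{\frac{1}{-1} \cdot 0}}{2} + 1\right) = 131 \left(- \frac{3}{2} + \frac{\sqrt{\left(-1\right) 0}}{2} + 1\right) = 131 \left(- \frac{3}{2} + \frac{\sqrt{0}}{2} + 1\right) = 131 \left(- \frac{3}{2} + \frac{1}{2} \cdot 0 + 1\right) = 131 \left(- \frac{3}{2} + 0 + 1\right) = 131 \left(- \frac{1}{2}\right) = - \frac{131}{2}$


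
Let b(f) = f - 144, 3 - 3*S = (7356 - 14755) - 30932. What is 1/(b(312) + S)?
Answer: 1/12946 ≈ 7.7244e-5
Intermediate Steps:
S = 12778 (S = 1 - ((7356 - 14755) - 30932)/3 = 1 - (-7399 - 30932)/3 = 1 - ⅓*(-38331) = 1 + 12777 = 12778)
b(f) = -144 + f
1/(b(312) + S) = 1/((-144 + 312) + 12778) = 1/(168 + 12778) = 1/12946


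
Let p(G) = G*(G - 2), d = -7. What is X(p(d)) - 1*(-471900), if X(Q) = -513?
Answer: 471387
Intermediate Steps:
p(G) = G*(-2 + G)
X(p(d)) - 1*(-471900) = -513 - 1*(-471900) = -513 + 471900 = 471387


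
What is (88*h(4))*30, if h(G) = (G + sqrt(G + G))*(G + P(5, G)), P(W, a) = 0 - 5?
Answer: -10560 - 5280*sqrt(2) ≈ -18027.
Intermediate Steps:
P(W, a) = -5
h(G) = (-5 + G)*(G + sqrt(2)*sqrt(G)) (h(G) = (G + sqrt(G + G))*(G - 5) = (G + sqrt(2*G))*(-5 + G) = (G + sqrt(2)*sqrt(G))*(-5 + G) = (-5 + G)*(G + sqrt(2)*sqrt(G)))
(88*h(4))*30 = (88*(4**2 - 5*4 + sqrt(2)*4**(3/2) - 5*sqrt(2)*sqrt(4)))*30 = (88*(16 - 20 + sqrt(2)*8 - 5*sqrt(2)*2))*30 = (88*(16 - 20 + 8*sqrt(2) - 10*sqrt(2)))*30 = (88*(-4 - 2*sqrt(2)))*30 = (-352 - 176*sqrt(2))*30 = -10560 - 5280*sqrt(2)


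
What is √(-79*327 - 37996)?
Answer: I*√63829 ≈ 252.64*I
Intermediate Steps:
√(-79*327 - 37996) = √(-25833 - 37996) = √(-63829) = I*√63829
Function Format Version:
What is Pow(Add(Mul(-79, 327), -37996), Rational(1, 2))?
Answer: Mul(I, Pow(63829, Rational(1, 2))) ≈ Mul(252.64, I)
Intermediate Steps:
Pow(Add(Mul(-79, 327), -37996), Rational(1, 2)) = Pow(Add(-25833, -37996), Rational(1, 2)) = Pow(-63829, Rational(1, 2)) = Mul(I, Pow(63829, Rational(1, 2)))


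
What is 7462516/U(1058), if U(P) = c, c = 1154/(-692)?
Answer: -2582030536/577 ≈ -4.4749e+6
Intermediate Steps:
c = -577/346 (c = 1154*(-1/692) = -577/346 ≈ -1.6676)
U(P) = -577/346
7462516/U(1058) = 7462516/(-577/346) = 7462516*(-346/577) = -2582030536/577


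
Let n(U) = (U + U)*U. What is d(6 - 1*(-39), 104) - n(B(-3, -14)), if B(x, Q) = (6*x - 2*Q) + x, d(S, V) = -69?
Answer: -167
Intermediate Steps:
B(x, Q) = -2*Q + 7*x (B(x, Q) = (-2*Q + 6*x) + x = -2*Q + 7*x)
n(U) = 2*U**2 (n(U) = (2*U)*U = 2*U**2)
d(6 - 1*(-39), 104) - n(B(-3, -14)) = -69 - 2*(-2*(-14) + 7*(-3))**2 = -69 - 2*(28 - 21)**2 = -69 - 2*7**2 = -69 - 2*49 = -69 - 1*98 = -69 - 98 = -167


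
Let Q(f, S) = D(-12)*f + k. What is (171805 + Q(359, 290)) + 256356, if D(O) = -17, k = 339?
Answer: 422397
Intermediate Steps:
Q(f, S) = 339 - 17*f (Q(f, S) = -17*f + 339 = 339 - 17*f)
(171805 + Q(359, 290)) + 256356 = (171805 + (339 - 17*359)) + 256356 = (171805 + (339 - 6103)) + 256356 = (171805 - 5764) + 256356 = 166041 + 256356 = 422397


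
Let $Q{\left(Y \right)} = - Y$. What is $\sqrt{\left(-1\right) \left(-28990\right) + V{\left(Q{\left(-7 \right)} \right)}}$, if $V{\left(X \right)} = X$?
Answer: $\sqrt{28997} \approx 170.29$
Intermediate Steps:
$\sqrt{\left(-1\right) \left(-28990\right) + V{\left(Q{\left(-7 \right)} \right)}} = \sqrt{\left(-1\right) \left(-28990\right) - -7} = \sqrt{28990 + 7} = \sqrt{28997}$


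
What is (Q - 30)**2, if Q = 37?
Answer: 49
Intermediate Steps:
(Q - 30)**2 = (37 - 30)**2 = 7**2 = 49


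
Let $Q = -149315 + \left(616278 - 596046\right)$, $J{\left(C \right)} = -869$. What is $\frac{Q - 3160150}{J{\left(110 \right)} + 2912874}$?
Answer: $- \frac{3289233}{2912005} \approx -1.1295$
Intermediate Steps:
$Q = -129083$ ($Q = -149315 + \left(616278 - 596046\right) = -149315 + 20232 = -129083$)
$\frac{Q - 3160150}{J{\left(110 \right)} + 2912874} = \frac{-129083 - 3160150}{-869 + 2912874} = - \frac{3289233}{2912005}$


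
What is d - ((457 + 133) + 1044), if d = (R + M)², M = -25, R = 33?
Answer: -1570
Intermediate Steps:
d = 64 (d = (33 - 25)² = 8² = 64)
d - ((457 + 133) + 1044) = 64 - ((457 + 133) + 1044) = 64 - (590 + 1044) = 64 - 1*1634 = 64 - 1634 = -1570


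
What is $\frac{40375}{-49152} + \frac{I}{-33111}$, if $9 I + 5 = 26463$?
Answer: $- \frac{4444057747}{4882415616} \approx -0.91022$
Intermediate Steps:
$I = \frac{26458}{9}$ ($I = - \frac{5}{9} + \frac{1}{9} \cdot 26463 = - \frac{5}{9} + \frac{8821}{3} = \frac{26458}{9} \approx 2939.8$)
$\frac{40375}{-49152} + \frac{I}{-33111} = \frac{40375}{-49152} + \frac{26458}{9 \left(-33111\right)} = 40375 \left(- \frac{1}{49152}\right) + \frac{26458}{9} \left(- \frac{1}{33111}\right) = - \frac{40375}{49152} - \frac{26458}{297999} = - \frac{4444057747}{4882415616}$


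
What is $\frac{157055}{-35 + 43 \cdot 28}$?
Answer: $\frac{157055}{1169} \approx 134.35$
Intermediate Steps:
$\frac{157055}{-35 + 43 \cdot 28} = \frac{157055}{-35 + 1204} = \frac{157055}{1169}$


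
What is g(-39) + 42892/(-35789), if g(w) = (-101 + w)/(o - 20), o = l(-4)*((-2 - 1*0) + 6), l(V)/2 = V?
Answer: 53463/35789 ≈ 1.4938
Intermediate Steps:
l(V) = 2*V
o = -32 (o = (2*(-4))*((-2 - 1*0) + 6) = -8*((-2 + 0) + 6) = -8*(-2 + 6) = -8*4 = -32)
g(w) = 101/52 - w/52 (g(w) = (-101 + w)/(-32 - 20) = (-101 + w)/(-52) = (-101 + w)*(-1/52) = 101/52 - w/52)
g(-39) + 42892/(-35789) = (101/52 - 1/52*(-39)) + 42892/(-35789) = (101/52 + ¾) + 42892*(-1/35789) = 35/13 - 42892/35789 = 53463/35789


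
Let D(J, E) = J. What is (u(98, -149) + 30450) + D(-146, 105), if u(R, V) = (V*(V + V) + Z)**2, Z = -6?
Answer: 1971035120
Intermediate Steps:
u(R, V) = (-6 + 2*V**2)**2 (u(R, V) = (V*(V + V) - 6)**2 = (V*(2*V) - 6)**2 = (2*V**2 - 6)**2 = (-6 + 2*V**2)**2)
(u(98, -149) + 30450) + D(-146, 105) = (4*(-3 + (-149)**2)**2 + 30450) - 146 = (4*(-3 + 22201)**2 + 30450) - 146 = (4*22198**2 + 30450) - 146 = (4*492751204 + 30450) - 146 = (1971004816 + 30450) - 146 = 1971035266 - 146 = 1971035120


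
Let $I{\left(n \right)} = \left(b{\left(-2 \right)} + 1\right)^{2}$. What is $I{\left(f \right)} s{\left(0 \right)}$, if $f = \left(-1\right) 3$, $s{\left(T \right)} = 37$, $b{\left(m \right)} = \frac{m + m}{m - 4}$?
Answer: $\frac{925}{9} \approx 102.78$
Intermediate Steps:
$b{\left(m \right)} = \frac{2 m}{-4 + m}$
$f = -3$
$I{\left(n \right)} = \frac{25}{9}$ ($I{\left(n \right)} = \left(2 \left(-2\right) \frac{1}{-4 - 2} + 1\right)^{2} = \left(2 \left(-2\right) \frac{1}{-6} + 1\right)^{2} = \left(2 \left(-2\right) \left(- \frac{1}{6}\right) + 1\right)^{2} = \left(\frac{2}{3} + 1\right)^{2} = \left(\frac{5}{3}\right)^{2} = \frac{25}{9}$)
$I{\left(f \right)} s{\left(0 \right)} = \frac{25}{9} \cdot 37 = \frac{925}{9}$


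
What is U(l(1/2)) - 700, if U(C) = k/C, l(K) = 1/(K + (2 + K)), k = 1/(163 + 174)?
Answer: -235897/337 ≈ -699.99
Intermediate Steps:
k = 1/337 ≈ 0.0029674
l(K) = 1/(2 + 2*K)
U(C) = 1/(337*C)
U(l(1/2)) - 700 = 1/(337*((1/(2*(1 + 1/2))))) - 700 = 1/(337*((1/(2*(3/2))))) - 700 = 1/(337*(((1/2)*(2/3)))) - 700 = 1/(337*(1/3)) - 700 = (1/337)*3 - 700 = 3/337 - 700 = -235897/337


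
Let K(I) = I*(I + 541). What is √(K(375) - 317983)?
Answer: √25517 ≈ 159.74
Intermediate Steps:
K(I) = I*(541 + I)
√(K(375) - 317983) = √(375*(541 + 375) - 317983) = √(375*916 - 317983) = √(343500 - 317983) = √25517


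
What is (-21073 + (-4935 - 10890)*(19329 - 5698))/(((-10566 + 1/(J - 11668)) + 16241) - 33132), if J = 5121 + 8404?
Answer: 6259588599/796682 ≈ 7857.1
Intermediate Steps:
J = 13525
(-21073 + (-4935 - 10890)*(19329 - 5698))/(((-10566 + 1/(J - 11668)) + 16241) - 33132) = (-21073 + (-4935 - 10890)*(19329 - 5698))/(((-10566 + 1/(13525 - 11668)) + 16241) - 33132) = (-21073 - 15825*13631)/(((-10566 + 1/1857) + 16241) - 33132) = (-21073 - 215710575)/(((-10566 + 1/1857) + 16241) - 33132) = -215731648/((-19621061/1857 + 16241) - 33132) = -215731648/(10538476/1857 - 33132) = -215731648/(-50987648/1857) = -215731648*(-1857/50987648) = 6259588599/796682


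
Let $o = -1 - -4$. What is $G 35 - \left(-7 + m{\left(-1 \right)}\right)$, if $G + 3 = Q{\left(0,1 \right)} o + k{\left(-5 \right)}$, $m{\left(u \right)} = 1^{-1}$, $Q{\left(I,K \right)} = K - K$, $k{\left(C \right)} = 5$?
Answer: $76$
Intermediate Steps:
$Q{\left(I,K \right)} = 0$
$o = 3$ ($o = -1 + 4 = 3$)
$m{\left(u \right)} = 1$
$G = 2$ ($G = -3 + \left(0 \cdot 3 + 5\right) = -3 + \left(0 + 5\right) = -3 + 5 = 2$)
$G 35 - \left(-7 + m{\left(-1 \right)}\right) = 2 \cdot 35 + \left(7 - 1\right) = 70 + \left(7 - 1\right) = 70 + 6 = 76$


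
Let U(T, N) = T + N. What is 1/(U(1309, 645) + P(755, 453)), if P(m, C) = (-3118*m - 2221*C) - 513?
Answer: -1/3358762 ≈ -2.9773e-7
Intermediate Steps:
U(T, N) = N + T
P(m, C) = -513 - 3118*m - 2221*C
1/(U(1309, 645) + P(755, 453)) = 1/((645 + 1309) + (-513 - 3118*755 - 2221*453)) = 1/(1954 + (-513 - 2354090 - 1006113)) = 1/(1954 - 3360716) = 1/(-3358762) = -1/3358762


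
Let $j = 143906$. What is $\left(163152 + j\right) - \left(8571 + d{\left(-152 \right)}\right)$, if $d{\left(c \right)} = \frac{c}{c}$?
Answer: $298486$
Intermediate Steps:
$d{\left(c \right)} = 1$
$\left(163152 + j\right) - \left(8571 + d{\left(-152 \right)}\right) = \left(163152 + 143906\right) - 8572 = 307058 - 8572 = 298486$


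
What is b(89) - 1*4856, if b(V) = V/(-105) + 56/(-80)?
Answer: -204017/42 ≈ -4857.5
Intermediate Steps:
b(V) = -7/10 - V/105 (b(V) = V*(-1/105) + 56*(-1/80) = -V/105 - 7/10 = -7/10 - V/105)
b(89) - 1*4856 = (-7/10 - 1/105*89) - 1*4856 = (-7/10 - 89/105) - 4856 = -65/42 - 4856 = -204017/42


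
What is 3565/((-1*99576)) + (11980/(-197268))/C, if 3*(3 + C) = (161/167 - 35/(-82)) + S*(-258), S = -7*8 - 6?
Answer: -95076776418253/2654797407383160 ≈ -0.035813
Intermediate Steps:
S = -62 (S = -56 - 6 = -62)
C = 72981675/13694 (C = -3 + ((161/167 - 35/(-82)) - 62*(-258))/3 = -3 + ((161*(1/167) - 35*(-1/82)) + 15996)/3 = -3 + ((161/167 + 35/82) + 15996)/3 = -3 + (19047/13694 + 15996)/3 = -3 + (⅓)*(219068271/13694) = -3 + 73022757/13694 = 72981675/13694 ≈ 5329.5)
3565/((-1*99576)) + (11980/(-197268))/C = 3565/((-1*99576)) + (11980/(-197268))/(72981675/13694) = 3565/(-99576) + (11980*(-1/197268))*(13694/72981675) = 3565*(-1/99576) - 2995/49317*13694/72981675 = -3565/99576 - 8202706/719847453195 = -95076776418253/2654797407383160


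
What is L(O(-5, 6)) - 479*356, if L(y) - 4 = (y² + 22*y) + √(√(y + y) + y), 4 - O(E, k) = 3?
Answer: -170497 + √(1 + √2) ≈ -1.7050e+5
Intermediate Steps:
O(E, k) = 1 (O(E, k) = 4 - 1*3 = 4 - 3 = 1)
L(y) = 4 + y² + √(y + √2*√y) + 22*y (L(y) = 4 + ((y² + 22*y) + √(√(y + y) + y)) = 4 + ((y² + 22*y) + √(√(2*y) + y)) = 4 + ((y² + 22*y) + √(√2*√y + y)) = 4 + ((y² + 22*y) + √(y + √2*√y)) = 4 + (y² + √(y + √2*√y) + 22*y) = 4 + y² + √(y + √2*√y) + 22*y)
L(O(-5, 6)) - 479*356 = (4 + 1² + √(1 + √2*√1) + 22*1) - 479*356 = (4 + 1 + √(1 + √2*1) + 22) - 170524 = (4 + 1 + √(1 + √2) + 22) - 170524 = (27 + √(1 + √2)) - 170524 = -170497 + √(1 + √2)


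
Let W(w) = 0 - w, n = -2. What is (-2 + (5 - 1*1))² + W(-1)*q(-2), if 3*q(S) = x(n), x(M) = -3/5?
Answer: 19/5 ≈ 3.8000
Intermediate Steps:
x(M) = -⅗ (x(M) = -3*⅕ = -⅗)
q(S) = -⅕ (q(S) = (⅓)*(-⅗) = -⅕)
W(w) = -w
(-2 + (5 - 1*1))² + W(-1)*q(-2) = (-2 + (5 - 1*1))² - 1*(-1)*(-⅕) = (-2 + (5 - 1))² + 1*(-⅕) = (-2 + 4)² - ⅕ = 2² - ⅕ = 4 - ⅕ = 19/5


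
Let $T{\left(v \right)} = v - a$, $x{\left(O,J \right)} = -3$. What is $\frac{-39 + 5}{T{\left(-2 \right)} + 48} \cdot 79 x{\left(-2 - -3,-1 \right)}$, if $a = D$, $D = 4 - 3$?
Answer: $\frac{2686}{15} \approx 179.07$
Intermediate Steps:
$D = 1$
$a = 1$
$T{\left(v \right)} = -1 + v$ ($T{\left(v \right)} = v - 1 = -1 + v$)
$\frac{-39 + 5}{T{\left(-2 \right)} + 48} \cdot 79 x{\left(-2 - -3,-1 \right)} = \frac{-39 + 5}{\left(-1 - 2\right) + 48} \cdot 79 \left(-3\right) = - \frac{34}{-3 + 48} \cdot 79 \left(-3\right) = - \frac{34}{45} \cdot 79 \left(-3\right) = \left(-34\right) \frac{1}{45} \cdot 79 \left(-3\right) = \left(- \frac{34}{45}\right) 79 \left(-3\right) = \left(- \frac{2686}{45}\right) \left(-3\right) = \frac{2686}{15}$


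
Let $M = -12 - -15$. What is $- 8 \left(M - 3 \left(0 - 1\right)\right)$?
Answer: $-48$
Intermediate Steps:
$M = 3$ ($M = -12 + 15 = 3$)
$- 8 \left(M - 3 \left(0 - 1\right)\right) = - 8 \left(3 - 3 \left(0 - 1\right)\right) = - 8 \left(3 - -3\right) = - 8 \left(3 + 3\right) = \left(-8\right) 6 = -48$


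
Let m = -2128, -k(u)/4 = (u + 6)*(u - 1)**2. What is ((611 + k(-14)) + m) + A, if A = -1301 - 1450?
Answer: 2932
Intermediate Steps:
k(u) = -4*(-1 + u)**2*(6 + u) (k(u) = -4*(u + 6)*(u - 1)**2 = -4*(6 + u)*(-1 + u)**2 = -4*(-1 + u)**2*(6 + u))
A = -2751
((611 + k(-14)) + m) + A = ((611 + 4*(-1 - 14)**2*(-6 - 1*(-14))) - 2128) - 2751 = ((611 + 4*(-15)**2*(-6 + 14)) - 2128) - 2751 = ((611 + 4*225*8) - 2128) - 2751 = ((611 + 7200) - 2128) - 2751 = (7811 - 2128) - 2751 = 5683 - 2751 = 2932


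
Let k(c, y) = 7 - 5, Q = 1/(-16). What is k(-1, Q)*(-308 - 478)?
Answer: -1572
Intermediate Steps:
Q = -1/16 ≈ -0.062500
k(c, y) = 2
k(-1, Q)*(-308 - 478) = 2*(-308 - 478) = 2*(-786) = -1572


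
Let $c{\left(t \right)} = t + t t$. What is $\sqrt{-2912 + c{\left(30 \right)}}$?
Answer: $i \sqrt{1982} \approx 44.52 i$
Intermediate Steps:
$c{\left(t \right)} = t + t^{2}$
$\sqrt{-2912 + c{\left(30 \right)}} = \sqrt{-2912 + 30 \left(1 + 30\right)} = \sqrt{-2912 + 30 \cdot 31} = \sqrt{-2912 + 930} = \sqrt{-1982} = i \sqrt{1982}$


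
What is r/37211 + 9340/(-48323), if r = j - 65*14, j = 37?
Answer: -389736719/1798147153 ≈ -0.21674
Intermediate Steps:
r = -873 (r = 37 - 65*14 = 37 - 910 = -873)
r/37211 + 9340/(-48323) = -873/37211 + 9340/(-48323) = -873*1/37211 + 9340*(-1/48323) = -873/37211 - 9340/48323 = -389736719/1798147153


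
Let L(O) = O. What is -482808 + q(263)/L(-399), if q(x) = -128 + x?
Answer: -64213509/133 ≈ -4.8281e+5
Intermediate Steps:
-482808 + q(263)/L(-399) = -482808 + (-128 + 263)/(-399) = -482808 + 135*(-1/399) = -482808 - 45/133 = -64213509/133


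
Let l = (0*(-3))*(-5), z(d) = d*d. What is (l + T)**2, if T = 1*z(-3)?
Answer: 81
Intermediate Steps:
z(d) = d**2
l = 0 (l = 0*(-5) = 0)
T = 9 (T = 1*(-3)**2 = 1*9 = 9)
(l + T)**2 = (0 + 9)**2 = 9**2 = 81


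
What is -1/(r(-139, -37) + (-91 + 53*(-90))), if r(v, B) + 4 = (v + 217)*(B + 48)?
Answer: 1/4007 ≈ 0.00024956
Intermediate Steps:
r(v, B) = -4 + (48 + B)*(217 + v) (r(v, B) = -4 + (v + 217)*(B + 48) = -4 + (217 + v)*(48 + B) = -4 + (48 + B)*(217 + v))
-1/(r(-139, -37) + (-91 + 53*(-90))) = -1/((10412 + 48*(-139) + 217*(-37) - 37*(-139)) + (-91 + 53*(-90))) = -1/((10412 - 6672 - 8029 + 5143) + (-91 - 4770)) = -1/(854 - 4861) = -1/(-4007) = -1*(-1/4007) = 1/4007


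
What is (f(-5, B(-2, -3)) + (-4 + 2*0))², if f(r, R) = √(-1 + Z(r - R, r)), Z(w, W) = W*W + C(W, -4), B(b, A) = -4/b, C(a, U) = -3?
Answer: (4 - √21)² ≈ 0.33939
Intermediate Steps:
Z(w, W) = -3 + W² (Z(w, W) = W*W - 3 = W² - 3 = -3 + W²)
f(r, R) = √(-4 + r²) (f(r, R) = √(-1 + (-3 + r²)) = √(-4 + r²))
(f(-5, B(-2, -3)) + (-4 + 2*0))² = (√(-4 + (-5)²) + (-4 + 2*0))² = (√(-4 + 25) + (-4 + 0))² = (√21 - 4)² = (-4 + √21)²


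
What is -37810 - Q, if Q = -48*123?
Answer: -31906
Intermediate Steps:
Q = -5904
-37810 - Q = -37810 - 1*(-5904) = -37810 + 5904 = -31906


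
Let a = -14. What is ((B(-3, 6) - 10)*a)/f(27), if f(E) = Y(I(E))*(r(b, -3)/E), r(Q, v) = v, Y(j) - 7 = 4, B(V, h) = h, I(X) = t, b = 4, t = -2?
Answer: -504/11 ≈ -45.818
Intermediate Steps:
I(X) = -2
Y(j) = 11 (Y(j) = 7 + 4 = 11)
f(E) = -33/E (f(E) = 11*(-3/E) = -33/E)
((B(-3, 6) - 10)*a)/f(27) = ((6 - 10)*(-14))/((-33/27)) = (-4*(-14))/((-33*1/27)) = 56/(-11/9) = 56*(-9/11) = -504/11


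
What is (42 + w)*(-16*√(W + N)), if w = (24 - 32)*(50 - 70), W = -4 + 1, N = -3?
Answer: -3232*I*√6 ≈ -7916.8*I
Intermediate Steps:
W = -3
w = 160 (w = -8*(-20) = 160)
(42 + w)*(-16*√(W + N)) = (42 + 160)*(-16*√(-3 - 3)) = 202*(-16*I*√6) = -3232*I*√6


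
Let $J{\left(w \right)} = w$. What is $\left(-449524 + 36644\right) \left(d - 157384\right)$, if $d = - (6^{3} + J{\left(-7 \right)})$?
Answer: $65066997840$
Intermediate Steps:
$d = -209$ ($d = - (6^{3} - 7) = - (216 - 7) = \left(-1\right) 209 = -209$)
$\left(-449524 + 36644\right) \left(d - 157384\right) = \left(-449524 + 36644\right) \left(-209 - 157384\right) = \left(-412880\right) \left(-157593\right) = 65066997840$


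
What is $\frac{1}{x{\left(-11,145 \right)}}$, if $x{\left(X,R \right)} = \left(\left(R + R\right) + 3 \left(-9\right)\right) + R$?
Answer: $\frac{1}{408} \approx 0.002451$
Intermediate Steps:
$x{\left(X,R \right)} = -27 + 3 R$ ($x{\left(X,R \right)} = \left(2 R - 27\right) + R = \left(-27 + 2 R\right) + R = -27 + 3 R$)
$\frac{1}{x{\left(-11,145 \right)}} = \frac{1}{-27 + 3 \cdot 145} = \frac{1}{-27 + 435} = \frac{1}{408}$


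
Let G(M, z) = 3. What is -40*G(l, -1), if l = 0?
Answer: -120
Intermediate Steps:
-40*G(l, -1) = -40*3 = -120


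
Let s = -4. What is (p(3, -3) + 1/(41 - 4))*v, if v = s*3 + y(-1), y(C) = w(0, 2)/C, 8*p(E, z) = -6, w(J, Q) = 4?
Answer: 428/37 ≈ 11.568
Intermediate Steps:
p(E, z) = -¾ (p(E, z) = (⅛)*(-6) = -¾)
y(C) = 4/C
v = -16 (v = -4*3 + 4/(-1) = -12 + 4*(-1) = -12 - 4 = -16)
(p(3, -3) + 1/(41 - 4))*v = (-¾ + 1/(41 - 4))*(-16) = (-¾ + 1/37)*(-16) = -107/148*(-16) = 428/37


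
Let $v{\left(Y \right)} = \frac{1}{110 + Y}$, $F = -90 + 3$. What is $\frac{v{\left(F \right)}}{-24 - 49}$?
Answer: $- \frac{1}{1679} \approx -0.00059559$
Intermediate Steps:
$F = -87$
$\frac{v{\left(F \right)}}{-24 - 49} = \frac{1}{\left(110 - 87\right) \left(-24 - 49\right)} = \frac{1}{23 \left(-73\right)} = \frac{1}{23} \left(- \frac{1}{73}\right) = - \frac{1}{1679}$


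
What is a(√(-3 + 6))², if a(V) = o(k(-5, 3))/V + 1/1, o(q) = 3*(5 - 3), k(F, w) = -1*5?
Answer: 13 + 4*√3 ≈ 19.928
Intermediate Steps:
k(F, w) = -5
o(q) = 6 (o(q) = 3*2 = 6)
a(V) = 1 + 6/V (a(V) = 6/V + 1/1 = 6/V + 1*1 = 6/V + 1 = 1 + 6/V)
a(√(-3 + 6))² = ((6 + √(-3 + 6))/(√(-3 + 6)))² = ((6 + √3)/(√3))² = ((√3/3)*(6 + √3))² = (√3*(6 + √3)/3)² = (6 + √3)²/3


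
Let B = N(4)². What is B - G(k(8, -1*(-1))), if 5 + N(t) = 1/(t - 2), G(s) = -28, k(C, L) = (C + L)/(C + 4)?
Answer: 193/4 ≈ 48.250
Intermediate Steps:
k(C, L) = (C + L)/(4 + C)
N(t) = -5 + 1/(-2 + t) (N(t) = -5 + 1/(t - 2) = -5 + 1/(-2 + t))
B = 81/4 (B = ((11 - 5*4)/(-2 + 4))² = ((11 - 20)/2)² = ((½)*(-9))² = (-9/2)² = 81/4 ≈ 20.250)
B - G(k(8, -1*(-1))) = 81/4 - 1*(-28) = 81/4 + 28 = 193/4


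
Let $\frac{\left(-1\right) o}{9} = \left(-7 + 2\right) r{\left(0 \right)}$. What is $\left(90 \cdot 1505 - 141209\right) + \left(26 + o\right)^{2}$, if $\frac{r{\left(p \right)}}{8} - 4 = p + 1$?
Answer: $3328517$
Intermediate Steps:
$r{\left(p \right)} = 40 + 8 p$ ($r{\left(p \right)} = 32 + 8 \left(p + 1\right) = 32 + 8 \left(1 + p\right) = 32 + \left(8 + 8 p\right) = 40 + 8 p$)
$o = 1800$ ($o = - 9 \left(-7 + 2\right) \left(40 + 8 \cdot 0\right) = - 9 \left(- 5 \left(40 + 0\right)\right) = - 9 \left(\left(-5\right) 40\right) = \left(-9\right) \left(-200\right) = 1800$)
$\left(90 \cdot 1505 - 141209\right) + \left(26 + o\right)^{2} = \left(90 \cdot 1505 - 141209\right) + \left(26 + 1800\right)^{2} = \left(135450 - 141209\right) + 1826^{2} = -5759 + 3334276 = 3328517$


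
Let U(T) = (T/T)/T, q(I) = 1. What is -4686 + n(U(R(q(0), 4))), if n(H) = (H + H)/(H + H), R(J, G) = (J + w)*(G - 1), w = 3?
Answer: -4685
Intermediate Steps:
R(J, G) = (-1 + G)*(3 + J) (R(J, G) = (J + 3)*(G - 1) = (3 + J)*(-1 + G) = (-1 + G)*(3 + J))
U(T) = 1/T
n(H) = 1 (n(H) = (2*H)/((2*H)) = (2*H)*(1/(2*H)) = 1)
-4686 + n(U(R(q(0), 4))) = -4686 + 1 = -4685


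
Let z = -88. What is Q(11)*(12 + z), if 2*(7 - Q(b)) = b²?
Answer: 4066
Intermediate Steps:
Q(b) = 7 - b²/2
Q(11)*(12 + z) = (7 - ½*11²)*(12 - 88) = (7 - ½*121)*(-76) = (7 - 121/2)*(-76) = -107/2*(-76) = 4066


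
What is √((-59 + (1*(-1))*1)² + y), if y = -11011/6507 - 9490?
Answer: I*√27717825243/2169 ≈ 76.757*I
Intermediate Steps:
y = -61762441/6507 (y = -11011*1/6507 - 9490 = -11011/6507 - 9490 = -61762441/6507 ≈ -9491.7)
√((-59 + (1*(-1))*1)² + y) = √((-59 + (1*(-1))*1)² - 61762441/6507) = √((-59 - 1*1)² - 61762441/6507) = √((-59 - 1)² - 61762441/6507) = √((-60)² - 61762441/6507) = √(3600 - 61762441/6507) = √(-38337241/6507) = I*√27717825243/2169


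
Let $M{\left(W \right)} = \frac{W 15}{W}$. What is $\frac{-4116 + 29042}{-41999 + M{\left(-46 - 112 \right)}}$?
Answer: $- \frac{12463}{20992} \approx -0.5937$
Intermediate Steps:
$M{\left(W \right)} = 15$ ($M{\left(W \right)} = \frac{15 W}{W} = 15$)
$\frac{-4116 + 29042}{-41999 + M{\left(-46 - 112 \right)}} = \frac{-4116 + 29042}{-41999 + 15} = \frac{24926}{-41984} = 24926 \left(- \frac{1}{41984}\right) = - \frac{12463}{20992}$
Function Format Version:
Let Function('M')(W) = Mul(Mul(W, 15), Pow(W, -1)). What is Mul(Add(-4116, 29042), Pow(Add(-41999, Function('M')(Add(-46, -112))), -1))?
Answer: Rational(-12463, 20992) ≈ -0.59370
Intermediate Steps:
Function('M')(W) = 15 (Function('M')(W) = Mul(Mul(15, W), Pow(W, -1)) = 15)
Mul(Add(-4116, 29042), Pow(Add(-41999, Function('M')(Add(-46, -112))), -1)) = Mul(Add(-4116, 29042), Pow(Add(-41999, 15), -1)) = Mul(24926, Pow(-41984, -1)) = Mul(24926, Rational(-1, 41984)) = Rational(-12463, 20992)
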